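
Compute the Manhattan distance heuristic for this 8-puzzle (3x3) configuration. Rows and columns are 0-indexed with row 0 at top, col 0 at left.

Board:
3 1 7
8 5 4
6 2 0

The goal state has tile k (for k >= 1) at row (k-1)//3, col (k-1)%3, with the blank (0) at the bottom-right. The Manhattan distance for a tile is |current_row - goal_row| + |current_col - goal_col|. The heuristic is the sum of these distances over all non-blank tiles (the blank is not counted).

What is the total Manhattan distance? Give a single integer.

Answer: 16

Derivation:
Tile 3: at (0,0), goal (0,2), distance |0-0|+|0-2| = 2
Tile 1: at (0,1), goal (0,0), distance |0-0|+|1-0| = 1
Tile 7: at (0,2), goal (2,0), distance |0-2|+|2-0| = 4
Tile 8: at (1,0), goal (2,1), distance |1-2|+|0-1| = 2
Tile 5: at (1,1), goal (1,1), distance |1-1|+|1-1| = 0
Tile 4: at (1,2), goal (1,0), distance |1-1|+|2-0| = 2
Tile 6: at (2,0), goal (1,2), distance |2-1|+|0-2| = 3
Tile 2: at (2,1), goal (0,1), distance |2-0|+|1-1| = 2
Sum: 2 + 1 + 4 + 2 + 0 + 2 + 3 + 2 = 16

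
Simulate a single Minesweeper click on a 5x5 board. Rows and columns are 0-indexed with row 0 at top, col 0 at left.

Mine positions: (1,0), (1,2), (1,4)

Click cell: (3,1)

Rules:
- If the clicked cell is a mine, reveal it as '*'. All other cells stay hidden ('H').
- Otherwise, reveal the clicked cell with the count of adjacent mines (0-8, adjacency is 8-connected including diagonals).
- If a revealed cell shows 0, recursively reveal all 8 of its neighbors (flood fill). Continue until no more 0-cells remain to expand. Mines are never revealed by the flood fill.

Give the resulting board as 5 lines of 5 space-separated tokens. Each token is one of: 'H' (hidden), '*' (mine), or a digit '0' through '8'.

H H H H H
H H H H H
1 2 1 2 1
0 0 0 0 0
0 0 0 0 0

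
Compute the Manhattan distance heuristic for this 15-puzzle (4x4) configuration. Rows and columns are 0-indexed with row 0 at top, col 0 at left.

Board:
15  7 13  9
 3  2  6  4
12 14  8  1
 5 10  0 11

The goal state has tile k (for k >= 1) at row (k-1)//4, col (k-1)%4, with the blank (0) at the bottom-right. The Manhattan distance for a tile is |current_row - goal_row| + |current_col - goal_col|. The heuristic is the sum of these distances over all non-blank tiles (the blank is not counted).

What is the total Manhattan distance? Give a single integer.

Answer: 39

Derivation:
Tile 15: at (0,0), goal (3,2), distance |0-3|+|0-2| = 5
Tile 7: at (0,1), goal (1,2), distance |0-1|+|1-2| = 2
Tile 13: at (0,2), goal (3,0), distance |0-3|+|2-0| = 5
Tile 9: at (0,3), goal (2,0), distance |0-2|+|3-0| = 5
Tile 3: at (1,0), goal (0,2), distance |1-0|+|0-2| = 3
Tile 2: at (1,1), goal (0,1), distance |1-0|+|1-1| = 1
Tile 6: at (1,2), goal (1,1), distance |1-1|+|2-1| = 1
Tile 4: at (1,3), goal (0,3), distance |1-0|+|3-3| = 1
Tile 12: at (2,0), goal (2,3), distance |2-2|+|0-3| = 3
Tile 14: at (2,1), goal (3,1), distance |2-3|+|1-1| = 1
Tile 8: at (2,2), goal (1,3), distance |2-1|+|2-3| = 2
Tile 1: at (2,3), goal (0,0), distance |2-0|+|3-0| = 5
Tile 5: at (3,0), goal (1,0), distance |3-1|+|0-0| = 2
Tile 10: at (3,1), goal (2,1), distance |3-2|+|1-1| = 1
Tile 11: at (3,3), goal (2,2), distance |3-2|+|3-2| = 2
Sum: 5 + 2 + 5 + 5 + 3 + 1 + 1 + 1 + 3 + 1 + 2 + 5 + 2 + 1 + 2 = 39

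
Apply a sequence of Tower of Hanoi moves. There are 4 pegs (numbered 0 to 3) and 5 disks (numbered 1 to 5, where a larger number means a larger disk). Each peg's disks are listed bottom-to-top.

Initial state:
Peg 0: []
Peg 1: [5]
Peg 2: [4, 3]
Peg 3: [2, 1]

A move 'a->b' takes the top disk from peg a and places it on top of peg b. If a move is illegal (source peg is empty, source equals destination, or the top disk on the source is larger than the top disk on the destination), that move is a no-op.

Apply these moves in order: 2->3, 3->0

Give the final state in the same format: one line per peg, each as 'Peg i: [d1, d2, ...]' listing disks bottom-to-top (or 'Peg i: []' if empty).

After move 1 (2->3):
Peg 0: []
Peg 1: [5]
Peg 2: [4, 3]
Peg 3: [2, 1]

After move 2 (3->0):
Peg 0: [1]
Peg 1: [5]
Peg 2: [4, 3]
Peg 3: [2]

Answer: Peg 0: [1]
Peg 1: [5]
Peg 2: [4, 3]
Peg 3: [2]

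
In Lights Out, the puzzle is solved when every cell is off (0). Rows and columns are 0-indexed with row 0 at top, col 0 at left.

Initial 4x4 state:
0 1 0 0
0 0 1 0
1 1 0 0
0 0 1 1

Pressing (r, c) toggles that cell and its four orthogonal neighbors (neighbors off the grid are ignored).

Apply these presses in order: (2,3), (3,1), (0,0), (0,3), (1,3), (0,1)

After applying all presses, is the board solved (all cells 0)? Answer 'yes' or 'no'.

Answer: no

Derivation:
After press 1 at (2,3):
0 1 0 0
0 0 1 1
1 1 1 1
0 0 1 0

After press 2 at (3,1):
0 1 0 0
0 0 1 1
1 0 1 1
1 1 0 0

After press 3 at (0,0):
1 0 0 0
1 0 1 1
1 0 1 1
1 1 0 0

After press 4 at (0,3):
1 0 1 1
1 0 1 0
1 0 1 1
1 1 0 0

After press 5 at (1,3):
1 0 1 0
1 0 0 1
1 0 1 0
1 1 0 0

After press 6 at (0,1):
0 1 0 0
1 1 0 1
1 0 1 0
1 1 0 0

Lights still on: 8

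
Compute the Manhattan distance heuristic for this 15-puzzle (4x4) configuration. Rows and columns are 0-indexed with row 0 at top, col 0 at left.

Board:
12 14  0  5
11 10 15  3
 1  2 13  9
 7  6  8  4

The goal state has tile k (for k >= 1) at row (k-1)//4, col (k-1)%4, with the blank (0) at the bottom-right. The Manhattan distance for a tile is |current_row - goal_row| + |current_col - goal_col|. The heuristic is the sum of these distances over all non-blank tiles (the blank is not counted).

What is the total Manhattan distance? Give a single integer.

Tile 12: at (0,0), goal (2,3), distance |0-2|+|0-3| = 5
Tile 14: at (0,1), goal (3,1), distance |0-3|+|1-1| = 3
Tile 5: at (0,3), goal (1,0), distance |0-1|+|3-0| = 4
Tile 11: at (1,0), goal (2,2), distance |1-2|+|0-2| = 3
Tile 10: at (1,1), goal (2,1), distance |1-2|+|1-1| = 1
Tile 15: at (1,2), goal (3,2), distance |1-3|+|2-2| = 2
Tile 3: at (1,3), goal (0,2), distance |1-0|+|3-2| = 2
Tile 1: at (2,0), goal (0,0), distance |2-0|+|0-0| = 2
Tile 2: at (2,1), goal (0,1), distance |2-0|+|1-1| = 2
Tile 13: at (2,2), goal (3,0), distance |2-3|+|2-0| = 3
Tile 9: at (2,3), goal (2,0), distance |2-2|+|3-0| = 3
Tile 7: at (3,0), goal (1,2), distance |3-1|+|0-2| = 4
Tile 6: at (3,1), goal (1,1), distance |3-1|+|1-1| = 2
Tile 8: at (3,2), goal (1,3), distance |3-1|+|2-3| = 3
Tile 4: at (3,3), goal (0,3), distance |3-0|+|3-3| = 3
Sum: 5 + 3 + 4 + 3 + 1 + 2 + 2 + 2 + 2 + 3 + 3 + 4 + 2 + 3 + 3 = 42

Answer: 42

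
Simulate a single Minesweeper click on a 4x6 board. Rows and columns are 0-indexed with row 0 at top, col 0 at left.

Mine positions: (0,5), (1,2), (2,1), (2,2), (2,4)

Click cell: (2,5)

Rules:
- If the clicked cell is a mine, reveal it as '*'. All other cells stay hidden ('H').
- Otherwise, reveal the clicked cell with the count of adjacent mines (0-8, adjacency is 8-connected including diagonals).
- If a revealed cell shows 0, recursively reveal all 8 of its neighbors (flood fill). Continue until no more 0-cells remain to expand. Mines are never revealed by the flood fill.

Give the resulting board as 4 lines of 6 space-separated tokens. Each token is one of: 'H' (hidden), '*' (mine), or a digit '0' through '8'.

H H H H H H
H H H H H H
H H H H H 1
H H H H H H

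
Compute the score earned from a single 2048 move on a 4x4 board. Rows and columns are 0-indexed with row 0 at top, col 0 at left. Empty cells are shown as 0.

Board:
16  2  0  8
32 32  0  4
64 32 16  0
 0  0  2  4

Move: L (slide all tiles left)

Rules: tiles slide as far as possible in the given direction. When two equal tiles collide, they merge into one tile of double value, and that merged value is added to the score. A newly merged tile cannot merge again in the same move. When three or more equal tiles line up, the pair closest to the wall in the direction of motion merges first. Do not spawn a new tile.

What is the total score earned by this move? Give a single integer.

Answer: 64

Derivation:
Slide left:
row 0: [16, 2, 0, 8] -> [16, 2, 8, 0]  score +0 (running 0)
row 1: [32, 32, 0, 4] -> [64, 4, 0, 0]  score +64 (running 64)
row 2: [64, 32, 16, 0] -> [64, 32, 16, 0]  score +0 (running 64)
row 3: [0, 0, 2, 4] -> [2, 4, 0, 0]  score +0 (running 64)
Board after move:
16  2  8  0
64  4  0  0
64 32 16  0
 2  4  0  0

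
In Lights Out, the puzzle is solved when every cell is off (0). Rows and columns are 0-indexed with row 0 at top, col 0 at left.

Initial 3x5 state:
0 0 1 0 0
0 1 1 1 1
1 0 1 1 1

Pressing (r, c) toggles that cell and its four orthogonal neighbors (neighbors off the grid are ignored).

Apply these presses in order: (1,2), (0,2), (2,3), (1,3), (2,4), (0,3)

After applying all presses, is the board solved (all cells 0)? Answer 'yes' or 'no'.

Answer: no

Derivation:
After press 1 at (1,2):
0 0 0 0 0
0 0 0 0 1
1 0 0 1 1

After press 2 at (0,2):
0 1 1 1 0
0 0 1 0 1
1 0 0 1 1

After press 3 at (2,3):
0 1 1 1 0
0 0 1 1 1
1 0 1 0 0

After press 4 at (1,3):
0 1 1 0 0
0 0 0 0 0
1 0 1 1 0

After press 5 at (2,4):
0 1 1 0 0
0 0 0 0 1
1 0 1 0 1

After press 6 at (0,3):
0 1 0 1 1
0 0 0 1 1
1 0 1 0 1

Lights still on: 8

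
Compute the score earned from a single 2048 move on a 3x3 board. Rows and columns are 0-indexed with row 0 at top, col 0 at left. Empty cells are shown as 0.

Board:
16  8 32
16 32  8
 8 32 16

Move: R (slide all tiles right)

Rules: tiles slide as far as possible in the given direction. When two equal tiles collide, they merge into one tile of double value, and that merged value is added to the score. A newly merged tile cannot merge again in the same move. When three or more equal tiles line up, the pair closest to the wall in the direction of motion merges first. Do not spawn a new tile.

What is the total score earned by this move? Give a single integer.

Slide right:
row 0: [16, 8, 32] -> [16, 8, 32]  score +0 (running 0)
row 1: [16, 32, 8] -> [16, 32, 8]  score +0 (running 0)
row 2: [8, 32, 16] -> [8, 32, 16]  score +0 (running 0)
Board after move:
16  8 32
16 32  8
 8 32 16

Answer: 0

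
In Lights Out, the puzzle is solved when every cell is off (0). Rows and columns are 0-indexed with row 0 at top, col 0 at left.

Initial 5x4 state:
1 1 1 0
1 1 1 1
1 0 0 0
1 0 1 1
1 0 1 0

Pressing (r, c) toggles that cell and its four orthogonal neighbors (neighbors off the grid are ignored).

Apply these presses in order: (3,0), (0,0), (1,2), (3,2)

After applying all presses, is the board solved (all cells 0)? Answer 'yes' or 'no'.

After press 1 at (3,0):
1 1 1 0
1 1 1 1
0 0 0 0
0 1 1 1
0 0 1 0

After press 2 at (0,0):
0 0 1 0
0 1 1 1
0 0 0 0
0 1 1 1
0 0 1 0

After press 3 at (1,2):
0 0 0 0
0 0 0 0
0 0 1 0
0 1 1 1
0 0 1 0

After press 4 at (3,2):
0 0 0 0
0 0 0 0
0 0 0 0
0 0 0 0
0 0 0 0

Lights still on: 0

Answer: yes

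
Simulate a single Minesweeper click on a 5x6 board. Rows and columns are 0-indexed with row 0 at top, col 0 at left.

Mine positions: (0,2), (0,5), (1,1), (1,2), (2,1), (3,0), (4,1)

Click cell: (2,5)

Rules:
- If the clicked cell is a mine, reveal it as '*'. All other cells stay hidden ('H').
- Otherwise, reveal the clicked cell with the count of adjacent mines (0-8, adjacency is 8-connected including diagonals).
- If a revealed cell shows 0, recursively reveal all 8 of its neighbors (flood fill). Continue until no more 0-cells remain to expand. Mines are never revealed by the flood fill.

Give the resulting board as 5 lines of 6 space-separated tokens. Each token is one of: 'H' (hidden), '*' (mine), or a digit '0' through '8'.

H H H H H H
H H H 2 1 1
H H 3 1 0 0
H H 2 0 0 0
H H 1 0 0 0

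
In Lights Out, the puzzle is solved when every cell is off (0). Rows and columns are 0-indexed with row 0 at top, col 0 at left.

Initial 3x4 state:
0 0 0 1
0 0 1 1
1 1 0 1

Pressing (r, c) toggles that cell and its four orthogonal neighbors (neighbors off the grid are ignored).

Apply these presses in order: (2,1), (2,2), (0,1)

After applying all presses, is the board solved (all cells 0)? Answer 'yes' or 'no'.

After press 1 at (2,1):
0 0 0 1
0 1 1 1
0 0 1 1

After press 2 at (2,2):
0 0 0 1
0 1 0 1
0 1 0 0

After press 3 at (0,1):
1 1 1 1
0 0 0 1
0 1 0 0

Lights still on: 6

Answer: no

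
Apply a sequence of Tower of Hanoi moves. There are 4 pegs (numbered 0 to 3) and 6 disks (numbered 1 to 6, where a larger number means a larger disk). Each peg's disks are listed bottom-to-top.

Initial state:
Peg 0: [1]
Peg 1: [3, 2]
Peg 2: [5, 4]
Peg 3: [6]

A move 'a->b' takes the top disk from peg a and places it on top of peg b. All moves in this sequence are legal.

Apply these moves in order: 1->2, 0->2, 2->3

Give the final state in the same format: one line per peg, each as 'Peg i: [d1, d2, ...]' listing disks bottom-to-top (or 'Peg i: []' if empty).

After move 1 (1->2):
Peg 0: [1]
Peg 1: [3]
Peg 2: [5, 4, 2]
Peg 3: [6]

After move 2 (0->2):
Peg 0: []
Peg 1: [3]
Peg 2: [5, 4, 2, 1]
Peg 3: [6]

After move 3 (2->3):
Peg 0: []
Peg 1: [3]
Peg 2: [5, 4, 2]
Peg 3: [6, 1]

Answer: Peg 0: []
Peg 1: [3]
Peg 2: [5, 4, 2]
Peg 3: [6, 1]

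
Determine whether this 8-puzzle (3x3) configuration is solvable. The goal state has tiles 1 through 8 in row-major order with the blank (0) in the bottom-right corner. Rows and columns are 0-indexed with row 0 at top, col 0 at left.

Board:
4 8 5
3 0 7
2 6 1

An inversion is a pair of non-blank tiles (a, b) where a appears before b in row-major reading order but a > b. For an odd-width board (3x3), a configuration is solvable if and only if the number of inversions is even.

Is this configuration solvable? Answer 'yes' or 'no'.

Answer: no

Derivation:
Inversions (pairs i<j in row-major order where tile[i] > tile[j] > 0): 19
19 is odd, so the puzzle is not solvable.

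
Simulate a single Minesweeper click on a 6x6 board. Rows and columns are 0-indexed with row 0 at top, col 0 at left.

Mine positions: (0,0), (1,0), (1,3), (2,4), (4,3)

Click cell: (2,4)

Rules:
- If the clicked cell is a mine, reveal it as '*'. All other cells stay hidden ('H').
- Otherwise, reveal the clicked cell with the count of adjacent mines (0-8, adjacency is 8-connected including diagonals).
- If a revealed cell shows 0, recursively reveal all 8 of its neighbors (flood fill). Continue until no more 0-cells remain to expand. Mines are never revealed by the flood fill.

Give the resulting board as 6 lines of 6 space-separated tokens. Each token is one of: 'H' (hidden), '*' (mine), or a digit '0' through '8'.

H H H H H H
H H H H H H
H H H H * H
H H H H H H
H H H H H H
H H H H H H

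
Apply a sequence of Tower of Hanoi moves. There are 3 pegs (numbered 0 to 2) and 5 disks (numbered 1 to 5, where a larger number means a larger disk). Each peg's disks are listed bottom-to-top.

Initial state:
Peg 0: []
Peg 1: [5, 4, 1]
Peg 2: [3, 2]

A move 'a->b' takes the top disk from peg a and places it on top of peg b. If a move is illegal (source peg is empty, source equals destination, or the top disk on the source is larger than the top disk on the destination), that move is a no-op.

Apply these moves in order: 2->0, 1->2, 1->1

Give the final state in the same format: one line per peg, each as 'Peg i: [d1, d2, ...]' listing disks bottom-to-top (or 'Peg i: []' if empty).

Answer: Peg 0: [2]
Peg 1: [5, 4]
Peg 2: [3, 1]

Derivation:
After move 1 (2->0):
Peg 0: [2]
Peg 1: [5, 4, 1]
Peg 2: [3]

After move 2 (1->2):
Peg 0: [2]
Peg 1: [5, 4]
Peg 2: [3, 1]

After move 3 (1->1):
Peg 0: [2]
Peg 1: [5, 4]
Peg 2: [3, 1]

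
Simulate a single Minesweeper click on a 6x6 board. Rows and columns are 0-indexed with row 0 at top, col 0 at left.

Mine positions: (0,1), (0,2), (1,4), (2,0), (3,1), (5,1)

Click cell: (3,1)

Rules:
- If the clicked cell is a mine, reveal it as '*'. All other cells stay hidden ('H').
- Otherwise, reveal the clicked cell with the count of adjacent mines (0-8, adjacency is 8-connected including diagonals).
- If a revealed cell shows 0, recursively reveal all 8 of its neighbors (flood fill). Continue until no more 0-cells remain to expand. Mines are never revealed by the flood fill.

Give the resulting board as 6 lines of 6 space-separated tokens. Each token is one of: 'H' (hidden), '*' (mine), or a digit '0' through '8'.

H H H H H H
H H H H H H
H H H H H H
H * H H H H
H H H H H H
H H H H H H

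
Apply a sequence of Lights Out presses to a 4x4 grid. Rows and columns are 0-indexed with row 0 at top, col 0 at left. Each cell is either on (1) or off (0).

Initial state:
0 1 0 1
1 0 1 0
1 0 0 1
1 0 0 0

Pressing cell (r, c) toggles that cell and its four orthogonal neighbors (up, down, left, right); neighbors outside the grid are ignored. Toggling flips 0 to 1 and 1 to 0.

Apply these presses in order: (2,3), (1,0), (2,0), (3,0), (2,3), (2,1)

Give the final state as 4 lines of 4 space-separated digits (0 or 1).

After press 1 at (2,3):
0 1 0 1
1 0 1 1
1 0 1 0
1 0 0 1

After press 2 at (1,0):
1 1 0 1
0 1 1 1
0 0 1 0
1 0 0 1

After press 3 at (2,0):
1 1 0 1
1 1 1 1
1 1 1 0
0 0 0 1

After press 4 at (3,0):
1 1 0 1
1 1 1 1
0 1 1 0
1 1 0 1

After press 5 at (2,3):
1 1 0 1
1 1 1 0
0 1 0 1
1 1 0 0

After press 6 at (2,1):
1 1 0 1
1 0 1 0
1 0 1 1
1 0 0 0

Answer: 1 1 0 1
1 0 1 0
1 0 1 1
1 0 0 0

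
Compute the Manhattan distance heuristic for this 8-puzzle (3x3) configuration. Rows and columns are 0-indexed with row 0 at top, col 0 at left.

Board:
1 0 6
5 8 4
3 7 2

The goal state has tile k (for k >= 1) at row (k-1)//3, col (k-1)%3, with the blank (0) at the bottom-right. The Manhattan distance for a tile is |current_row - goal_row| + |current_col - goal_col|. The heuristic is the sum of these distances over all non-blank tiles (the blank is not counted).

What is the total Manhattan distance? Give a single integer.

Tile 1: at (0,0), goal (0,0), distance |0-0|+|0-0| = 0
Tile 6: at (0,2), goal (1,2), distance |0-1|+|2-2| = 1
Tile 5: at (1,0), goal (1,1), distance |1-1|+|0-1| = 1
Tile 8: at (1,1), goal (2,1), distance |1-2|+|1-1| = 1
Tile 4: at (1,2), goal (1,0), distance |1-1|+|2-0| = 2
Tile 3: at (2,0), goal (0,2), distance |2-0|+|0-2| = 4
Tile 7: at (2,1), goal (2,0), distance |2-2|+|1-0| = 1
Tile 2: at (2,2), goal (0,1), distance |2-0|+|2-1| = 3
Sum: 0 + 1 + 1 + 1 + 2 + 4 + 1 + 3 = 13

Answer: 13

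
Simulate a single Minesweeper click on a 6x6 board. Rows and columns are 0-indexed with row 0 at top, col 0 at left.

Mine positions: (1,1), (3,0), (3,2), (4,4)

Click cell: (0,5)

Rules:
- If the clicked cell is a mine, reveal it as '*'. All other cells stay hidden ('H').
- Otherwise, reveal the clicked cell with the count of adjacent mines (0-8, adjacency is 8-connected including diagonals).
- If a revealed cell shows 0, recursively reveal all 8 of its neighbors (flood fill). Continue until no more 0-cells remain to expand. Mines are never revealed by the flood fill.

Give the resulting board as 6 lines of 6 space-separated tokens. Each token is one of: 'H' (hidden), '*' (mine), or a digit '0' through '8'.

H H 1 0 0 0
H H 1 0 0 0
H H 2 1 0 0
H H H 2 1 1
H H H H H H
H H H H H H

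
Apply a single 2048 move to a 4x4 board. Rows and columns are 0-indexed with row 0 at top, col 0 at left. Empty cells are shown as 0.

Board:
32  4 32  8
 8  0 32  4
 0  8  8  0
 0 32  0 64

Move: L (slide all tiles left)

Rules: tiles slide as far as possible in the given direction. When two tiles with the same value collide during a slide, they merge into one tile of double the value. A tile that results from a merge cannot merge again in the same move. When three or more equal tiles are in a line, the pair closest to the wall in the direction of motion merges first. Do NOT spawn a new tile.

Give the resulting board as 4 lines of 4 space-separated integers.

Slide left:
row 0: [32, 4, 32, 8] -> [32, 4, 32, 8]
row 1: [8, 0, 32, 4] -> [8, 32, 4, 0]
row 2: [0, 8, 8, 0] -> [16, 0, 0, 0]
row 3: [0, 32, 0, 64] -> [32, 64, 0, 0]

Answer: 32  4 32  8
 8 32  4  0
16  0  0  0
32 64  0  0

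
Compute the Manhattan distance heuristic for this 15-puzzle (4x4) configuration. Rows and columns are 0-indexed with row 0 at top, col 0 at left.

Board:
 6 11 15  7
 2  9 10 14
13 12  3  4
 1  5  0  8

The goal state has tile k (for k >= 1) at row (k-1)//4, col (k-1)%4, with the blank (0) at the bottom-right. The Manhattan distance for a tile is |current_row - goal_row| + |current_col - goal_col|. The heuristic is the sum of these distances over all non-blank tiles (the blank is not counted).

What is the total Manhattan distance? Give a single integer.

Answer: 35

Derivation:
Tile 6: at (0,0), goal (1,1), distance |0-1|+|0-1| = 2
Tile 11: at (0,1), goal (2,2), distance |0-2|+|1-2| = 3
Tile 15: at (0,2), goal (3,2), distance |0-3|+|2-2| = 3
Tile 7: at (0,3), goal (1,2), distance |0-1|+|3-2| = 2
Tile 2: at (1,0), goal (0,1), distance |1-0|+|0-1| = 2
Tile 9: at (1,1), goal (2,0), distance |1-2|+|1-0| = 2
Tile 10: at (1,2), goal (2,1), distance |1-2|+|2-1| = 2
Tile 14: at (1,3), goal (3,1), distance |1-3|+|3-1| = 4
Tile 13: at (2,0), goal (3,0), distance |2-3|+|0-0| = 1
Tile 12: at (2,1), goal (2,3), distance |2-2|+|1-3| = 2
Tile 3: at (2,2), goal (0,2), distance |2-0|+|2-2| = 2
Tile 4: at (2,3), goal (0,3), distance |2-0|+|3-3| = 2
Tile 1: at (3,0), goal (0,0), distance |3-0|+|0-0| = 3
Tile 5: at (3,1), goal (1,0), distance |3-1|+|1-0| = 3
Tile 8: at (3,3), goal (1,3), distance |3-1|+|3-3| = 2
Sum: 2 + 3 + 3 + 2 + 2 + 2 + 2 + 4 + 1 + 2 + 2 + 2 + 3 + 3 + 2 = 35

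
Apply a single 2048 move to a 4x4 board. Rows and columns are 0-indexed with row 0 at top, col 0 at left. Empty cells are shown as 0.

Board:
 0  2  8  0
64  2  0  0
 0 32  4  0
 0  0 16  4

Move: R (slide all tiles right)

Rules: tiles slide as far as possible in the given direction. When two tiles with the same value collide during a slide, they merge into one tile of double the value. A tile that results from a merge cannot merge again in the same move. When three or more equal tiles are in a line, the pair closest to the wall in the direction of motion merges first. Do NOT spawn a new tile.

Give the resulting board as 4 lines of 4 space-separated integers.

Answer:  0  0  2  8
 0  0 64  2
 0  0 32  4
 0  0 16  4

Derivation:
Slide right:
row 0: [0, 2, 8, 0] -> [0, 0, 2, 8]
row 1: [64, 2, 0, 0] -> [0, 0, 64, 2]
row 2: [0, 32, 4, 0] -> [0, 0, 32, 4]
row 3: [0, 0, 16, 4] -> [0, 0, 16, 4]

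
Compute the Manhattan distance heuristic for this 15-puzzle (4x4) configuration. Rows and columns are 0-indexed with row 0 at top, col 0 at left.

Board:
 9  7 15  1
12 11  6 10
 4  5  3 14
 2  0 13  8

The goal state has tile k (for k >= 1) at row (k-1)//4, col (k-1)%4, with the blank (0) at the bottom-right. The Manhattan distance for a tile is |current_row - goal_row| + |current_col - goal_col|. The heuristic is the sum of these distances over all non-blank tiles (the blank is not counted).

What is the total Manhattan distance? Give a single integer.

Answer: 40

Derivation:
Tile 9: at (0,0), goal (2,0), distance |0-2|+|0-0| = 2
Tile 7: at (0,1), goal (1,2), distance |0-1|+|1-2| = 2
Tile 15: at (0,2), goal (3,2), distance |0-3|+|2-2| = 3
Tile 1: at (0,3), goal (0,0), distance |0-0|+|3-0| = 3
Tile 12: at (1,0), goal (2,3), distance |1-2|+|0-3| = 4
Tile 11: at (1,1), goal (2,2), distance |1-2|+|1-2| = 2
Tile 6: at (1,2), goal (1,1), distance |1-1|+|2-1| = 1
Tile 10: at (1,3), goal (2,1), distance |1-2|+|3-1| = 3
Tile 4: at (2,0), goal (0,3), distance |2-0|+|0-3| = 5
Tile 5: at (2,1), goal (1,0), distance |2-1|+|1-0| = 2
Tile 3: at (2,2), goal (0,2), distance |2-0|+|2-2| = 2
Tile 14: at (2,3), goal (3,1), distance |2-3|+|3-1| = 3
Tile 2: at (3,0), goal (0,1), distance |3-0|+|0-1| = 4
Tile 13: at (3,2), goal (3,0), distance |3-3|+|2-0| = 2
Tile 8: at (3,3), goal (1,3), distance |3-1|+|3-3| = 2
Sum: 2 + 2 + 3 + 3 + 4 + 2 + 1 + 3 + 5 + 2 + 2 + 3 + 4 + 2 + 2 = 40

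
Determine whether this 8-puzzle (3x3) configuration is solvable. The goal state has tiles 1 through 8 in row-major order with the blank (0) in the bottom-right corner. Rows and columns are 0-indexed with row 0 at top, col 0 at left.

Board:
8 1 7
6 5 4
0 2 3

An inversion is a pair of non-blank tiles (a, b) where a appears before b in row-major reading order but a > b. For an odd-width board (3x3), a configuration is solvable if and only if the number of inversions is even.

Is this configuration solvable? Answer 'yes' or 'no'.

Inversions (pairs i<j in row-major order where tile[i] > tile[j] > 0): 21
21 is odd, so the puzzle is not solvable.

Answer: no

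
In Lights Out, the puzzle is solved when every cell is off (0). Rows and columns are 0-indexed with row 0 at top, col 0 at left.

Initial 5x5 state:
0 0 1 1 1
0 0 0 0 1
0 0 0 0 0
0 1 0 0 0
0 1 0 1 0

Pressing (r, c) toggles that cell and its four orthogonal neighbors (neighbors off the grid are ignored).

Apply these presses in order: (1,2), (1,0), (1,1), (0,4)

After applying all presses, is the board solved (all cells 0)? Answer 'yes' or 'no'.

After press 1 at (1,2):
0 0 0 1 1
0 1 1 1 1
0 0 1 0 0
0 1 0 0 0
0 1 0 1 0

After press 2 at (1,0):
1 0 0 1 1
1 0 1 1 1
1 0 1 0 0
0 1 0 0 0
0 1 0 1 0

After press 3 at (1,1):
1 1 0 1 1
0 1 0 1 1
1 1 1 0 0
0 1 0 0 0
0 1 0 1 0

After press 4 at (0,4):
1 1 0 0 0
0 1 0 1 0
1 1 1 0 0
0 1 0 0 0
0 1 0 1 0

Lights still on: 10

Answer: no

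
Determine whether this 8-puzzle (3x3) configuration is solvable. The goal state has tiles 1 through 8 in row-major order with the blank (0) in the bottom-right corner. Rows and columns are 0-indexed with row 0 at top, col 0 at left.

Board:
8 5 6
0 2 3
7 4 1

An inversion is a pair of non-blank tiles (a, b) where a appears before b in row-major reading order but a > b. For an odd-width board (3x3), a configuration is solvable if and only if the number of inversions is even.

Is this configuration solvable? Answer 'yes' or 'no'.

Inversions (pairs i<j in row-major order where tile[i] > tile[j] > 0): 20
20 is even, so the puzzle is solvable.

Answer: yes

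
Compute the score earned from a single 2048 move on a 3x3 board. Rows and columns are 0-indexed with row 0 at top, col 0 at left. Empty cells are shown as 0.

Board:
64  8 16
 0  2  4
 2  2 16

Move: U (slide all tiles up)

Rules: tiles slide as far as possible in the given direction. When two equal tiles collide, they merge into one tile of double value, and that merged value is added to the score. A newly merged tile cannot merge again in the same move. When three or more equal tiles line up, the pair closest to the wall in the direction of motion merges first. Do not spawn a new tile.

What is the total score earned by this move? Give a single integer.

Answer: 4

Derivation:
Slide up:
col 0: [64, 0, 2] -> [64, 2, 0]  score +0 (running 0)
col 1: [8, 2, 2] -> [8, 4, 0]  score +4 (running 4)
col 2: [16, 4, 16] -> [16, 4, 16]  score +0 (running 4)
Board after move:
64  8 16
 2  4  4
 0  0 16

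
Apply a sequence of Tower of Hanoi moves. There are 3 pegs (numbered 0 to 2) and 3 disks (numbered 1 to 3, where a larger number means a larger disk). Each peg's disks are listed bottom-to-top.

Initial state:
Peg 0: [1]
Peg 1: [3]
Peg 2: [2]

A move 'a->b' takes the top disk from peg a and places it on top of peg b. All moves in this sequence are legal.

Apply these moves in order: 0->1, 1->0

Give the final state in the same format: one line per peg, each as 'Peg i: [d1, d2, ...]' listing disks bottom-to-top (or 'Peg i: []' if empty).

After move 1 (0->1):
Peg 0: []
Peg 1: [3, 1]
Peg 2: [2]

After move 2 (1->0):
Peg 0: [1]
Peg 1: [3]
Peg 2: [2]

Answer: Peg 0: [1]
Peg 1: [3]
Peg 2: [2]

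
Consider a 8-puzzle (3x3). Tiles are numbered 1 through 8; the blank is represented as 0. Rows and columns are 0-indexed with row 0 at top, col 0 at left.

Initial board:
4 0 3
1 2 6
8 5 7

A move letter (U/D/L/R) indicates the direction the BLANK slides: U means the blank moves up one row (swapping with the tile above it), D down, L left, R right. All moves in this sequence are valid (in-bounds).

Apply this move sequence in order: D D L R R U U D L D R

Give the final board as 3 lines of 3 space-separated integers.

Answer: 4 2 3
1 7 5
8 6 0

Derivation:
After move 1 (D):
4 2 3
1 0 6
8 5 7

After move 2 (D):
4 2 3
1 5 6
8 0 7

After move 3 (L):
4 2 3
1 5 6
0 8 7

After move 4 (R):
4 2 3
1 5 6
8 0 7

After move 5 (R):
4 2 3
1 5 6
8 7 0

After move 6 (U):
4 2 3
1 5 0
8 7 6

After move 7 (U):
4 2 0
1 5 3
8 7 6

After move 8 (D):
4 2 3
1 5 0
8 7 6

After move 9 (L):
4 2 3
1 0 5
8 7 6

After move 10 (D):
4 2 3
1 7 5
8 0 6

After move 11 (R):
4 2 3
1 7 5
8 6 0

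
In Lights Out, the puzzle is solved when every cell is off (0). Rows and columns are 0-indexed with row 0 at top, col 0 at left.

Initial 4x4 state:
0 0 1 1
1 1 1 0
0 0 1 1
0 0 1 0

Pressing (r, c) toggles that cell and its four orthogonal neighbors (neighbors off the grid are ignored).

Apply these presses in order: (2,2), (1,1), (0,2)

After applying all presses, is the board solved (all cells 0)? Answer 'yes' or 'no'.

After press 1 at (2,2):
0 0 1 1
1 1 0 0
0 1 0 0
0 0 0 0

After press 2 at (1,1):
0 1 1 1
0 0 1 0
0 0 0 0
0 0 0 0

After press 3 at (0,2):
0 0 0 0
0 0 0 0
0 0 0 0
0 0 0 0

Lights still on: 0

Answer: yes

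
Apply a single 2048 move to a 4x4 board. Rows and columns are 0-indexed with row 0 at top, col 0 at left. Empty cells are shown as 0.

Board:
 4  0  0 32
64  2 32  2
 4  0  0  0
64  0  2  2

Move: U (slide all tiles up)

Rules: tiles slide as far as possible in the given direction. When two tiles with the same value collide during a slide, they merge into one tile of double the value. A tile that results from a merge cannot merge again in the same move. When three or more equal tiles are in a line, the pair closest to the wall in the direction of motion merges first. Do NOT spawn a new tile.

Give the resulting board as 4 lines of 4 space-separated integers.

Slide up:
col 0: [4, 64, 4, 64] -> [4, 64, 4, 64]
col 1: [0, 2, 0, 0] -> [2, 0, 0, 0]
col 2: [0, 32, 0, 2] -> [32, 2, 0, 0]
col 3: [32, 2, 0, 2] -> [32, 4, 0, 0]

Answer:  4  2 32 32
64  0  2  4
 4  0  0  0
64  0  0  0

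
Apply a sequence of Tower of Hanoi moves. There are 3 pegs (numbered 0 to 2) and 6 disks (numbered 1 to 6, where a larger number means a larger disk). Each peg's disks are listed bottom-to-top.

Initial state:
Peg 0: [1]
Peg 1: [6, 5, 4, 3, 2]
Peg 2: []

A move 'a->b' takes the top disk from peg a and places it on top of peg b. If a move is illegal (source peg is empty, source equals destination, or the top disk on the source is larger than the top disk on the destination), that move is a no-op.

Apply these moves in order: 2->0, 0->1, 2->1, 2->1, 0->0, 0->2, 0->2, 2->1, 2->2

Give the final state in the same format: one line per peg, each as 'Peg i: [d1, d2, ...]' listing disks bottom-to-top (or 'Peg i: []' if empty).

Answer: Peg 0: []
Peg 1: [6, 5, 4, 3, 2, 1]
Peg 2: []

Derivation:
After move 1 (2->0):
Peg 0: [1]
Peg 1: [6, 5, 4, 3, 2]
Peg 2: []

After move 2 (0->1):
Peg 0: []
Peg 1: [6, 5, 4, 3, 2, 1]
Peg 2: []

After move 3 (2->1):
Peg 0: []
Peg 1: [6, 5, 4, 3, 2, 1]
Peg 2: []

After move 4 (2->1):
Peg 0: []
Peg 1: [6, 5, 4, 3, 2, 1]
Peg 2: []

After move 5 (0->0):
Peg 0: []
Peg 1: [6, 5, 4, 3, 2, 1]
Peg 2: []

After move 6 (0->2):
Peg 0: []
Peg 1: [6, 5, 4, 3, 2, 1]
Peg 2: []

After move 7 (0->2):
Peg 0: []
Peg 1: [6, 5, 4, 3, 2, 1]
Peg 2: []

After move 8 (2->1):
Peg 0: []
Peg 1: [6, 5, 4, 3, 2, 1]
Peg 2: []

After move 9 (2->2):
Peg 0: []
Peg 1: [6, 5, 4, 3, 2, 1]
Peg 2: []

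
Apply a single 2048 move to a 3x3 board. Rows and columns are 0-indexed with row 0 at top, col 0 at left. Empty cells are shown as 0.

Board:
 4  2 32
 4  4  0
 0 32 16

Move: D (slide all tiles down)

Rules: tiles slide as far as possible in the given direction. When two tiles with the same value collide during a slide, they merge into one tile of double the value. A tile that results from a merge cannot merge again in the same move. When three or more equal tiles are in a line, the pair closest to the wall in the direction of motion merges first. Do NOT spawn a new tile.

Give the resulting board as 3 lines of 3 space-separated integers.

Answer:  0  2  0
 0  4 32
 8 32 16

Derivation:
Slide down:
col 0: [4, 4, 0] -> [0, 0, 8]
col 1: [2, 4, 32] -> [2, 4, 32]
col 2: [32, 0, 16] -> [0, 32, 16]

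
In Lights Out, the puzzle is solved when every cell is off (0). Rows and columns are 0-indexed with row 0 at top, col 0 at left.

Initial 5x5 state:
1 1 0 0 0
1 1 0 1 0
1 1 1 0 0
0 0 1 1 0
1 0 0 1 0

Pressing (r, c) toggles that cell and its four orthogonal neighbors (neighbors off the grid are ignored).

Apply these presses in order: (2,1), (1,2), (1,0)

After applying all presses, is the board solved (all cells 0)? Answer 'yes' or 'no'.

After press 1 at (2,1):
1 1 0 0 0
1 0 0 1 0
0 0 0 0 0
0 1 1 1 0
1 0 0 1 0

After press 2 at (1,2):
1 1 1 0 0
1 1 1 0 0
0 0 1 0 0
0 1 1 1 0
1 0 0 1 0

After press 3 at (1,0):
0 1 1 0 0
0 0 1 0 0
1 0 1 0 0
0 1 1 1 0
1 0 0 1 0

Lights still on: 10

Answer: no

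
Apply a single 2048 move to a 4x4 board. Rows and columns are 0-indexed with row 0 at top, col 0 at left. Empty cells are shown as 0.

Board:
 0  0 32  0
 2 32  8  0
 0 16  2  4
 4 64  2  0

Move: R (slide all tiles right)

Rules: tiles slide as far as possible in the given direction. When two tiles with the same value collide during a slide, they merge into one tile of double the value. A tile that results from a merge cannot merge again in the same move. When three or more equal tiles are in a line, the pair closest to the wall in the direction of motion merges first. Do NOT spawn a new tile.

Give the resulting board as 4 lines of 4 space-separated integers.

Slide right:
row 0: [0, 0, 32, 0] -> [0, 0, 0, 32]
row 1: [2, 32, 8, 0] -> [0, 2, 32, 8]
row 2: [0, 16, 2, 4] -> [0, 16, 2, 4]
row 3: [4, 64, 2, 0] -> [0, 4, 64, 2]

Answer:  0  0  0 32
 0  2 32  8
 0 16  2  4
 0  4 64  2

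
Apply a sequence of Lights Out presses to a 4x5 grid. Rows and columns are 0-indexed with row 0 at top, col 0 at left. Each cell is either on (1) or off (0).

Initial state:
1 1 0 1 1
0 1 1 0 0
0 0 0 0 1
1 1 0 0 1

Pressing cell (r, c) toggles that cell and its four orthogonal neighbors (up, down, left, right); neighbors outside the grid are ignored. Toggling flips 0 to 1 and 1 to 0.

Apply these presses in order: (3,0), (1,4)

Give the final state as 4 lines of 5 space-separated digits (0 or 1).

Answer: 1 1 0 1 0
0 1 1 1 1
1 0 0 0 0
0 0 0 0 1

Derivation:
After press 1 at (3,0):
1 1 0 1 1
0 1 1 0 0
1 0 0 0 1
0 0 0 0 1

After press 2 at (1,4):
1 1 0 1 0
0 1 1 1 1
1 0 0 0 0
0 0 0 0 1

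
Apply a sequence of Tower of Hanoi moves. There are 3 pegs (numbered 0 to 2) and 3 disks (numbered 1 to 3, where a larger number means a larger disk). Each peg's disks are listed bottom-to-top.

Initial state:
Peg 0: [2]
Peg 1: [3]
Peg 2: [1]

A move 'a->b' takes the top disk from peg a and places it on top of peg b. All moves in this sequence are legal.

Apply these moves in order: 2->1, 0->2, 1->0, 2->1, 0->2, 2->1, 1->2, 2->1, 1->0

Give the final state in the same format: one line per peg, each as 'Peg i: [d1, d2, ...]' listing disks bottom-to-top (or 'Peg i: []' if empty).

After move 1 (2->1):
Peg 0: [2]
Peg 1: [3, 1]
Peg 2: []

After move 2 (0->2):
Peg 0: []
Peg 1: [3, 1]
Peg 2: [2]

After move 3 (1->0):
Peg 0: [1]
Peg 1: [3]
Peg 2: [2]

After move 4 (2->1):
Peg 0: [1]
Peg 1: [3, 2]
Peg 2: []

After move 5 (0->2):
Peg 0: []
Peg 1: [3, 2]
Peg 2: [1]

After move 6 (2->1):
Peg 0: []
Peg 1: [3, 2, 1]
Peg 2: []

After move 7 (1->2):
Peg 0: []
Peg 1: [3, 2]
Peg 2: [1]

After move 8 (2->1):
Peg 0: []
Peg 1: [3, 2, 1]
Peg 2: []

After move 9 (1->0):
Peg 0: [1]
Peg 1: [3, 2]
Peg 2: []

Answer: Peg 0: [1]
Peg 1: [3, 2]
Peg 2: []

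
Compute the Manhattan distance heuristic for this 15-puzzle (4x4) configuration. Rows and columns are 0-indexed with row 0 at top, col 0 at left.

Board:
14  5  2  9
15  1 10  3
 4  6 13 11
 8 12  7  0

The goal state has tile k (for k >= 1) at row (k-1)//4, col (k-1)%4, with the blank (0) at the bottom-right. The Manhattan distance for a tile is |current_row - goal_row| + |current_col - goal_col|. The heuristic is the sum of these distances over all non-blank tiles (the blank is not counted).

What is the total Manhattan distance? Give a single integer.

Answer: 42

Derivation:
Tile 14: (0,0)->(3,1) = 4
Tile 5: (0,1)->(1,0) = 2
Tile 2: (0,2)->(0,1) = 1
Tile 9: (0,3)->(2,0) = 5
Tile 15: (1,0)->(3,2) = 4
Tile 1: (1,1)->(0,0) = 2
Tile 10: (1,2)->(2,1) = 2
Tile 3: (1,3)->(0,2) = 2
Tile 4: (2,0)->(0,3) = 5
Tile 6: (2,1)->(1,1) = 1
Tile 13: (2,2)->(3,0) = 3
Tile 11: (2,3)->(2,2) = 1
Tile 8: (3,0)->(1,3) = 5
Tile 12: (3,1)->(2,3) = 3
Tile 7: (3,2)->(1,2) = 2
Sum: 4 + 2 + 1 + 5 + 4 + 2 + 2 + 2 + 5 + 1 + 3 + 1 + 5 + 3 + 2 = 42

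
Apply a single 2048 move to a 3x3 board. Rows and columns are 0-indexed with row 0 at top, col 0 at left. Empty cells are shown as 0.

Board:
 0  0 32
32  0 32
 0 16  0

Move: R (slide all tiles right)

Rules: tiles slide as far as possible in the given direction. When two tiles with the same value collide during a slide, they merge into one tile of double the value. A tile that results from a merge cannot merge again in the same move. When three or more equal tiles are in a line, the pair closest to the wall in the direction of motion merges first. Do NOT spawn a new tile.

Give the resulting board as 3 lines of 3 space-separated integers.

Slide right:
row 0: [0, 0, 32] -> [0, 0, 32]
row 1: [32, 0, 32] -> [0, 0, 64]
row 2: [0, 16, 0] -> [0, 0, 16]

Answer:  0  0 32
 0  0 64
 0  0 16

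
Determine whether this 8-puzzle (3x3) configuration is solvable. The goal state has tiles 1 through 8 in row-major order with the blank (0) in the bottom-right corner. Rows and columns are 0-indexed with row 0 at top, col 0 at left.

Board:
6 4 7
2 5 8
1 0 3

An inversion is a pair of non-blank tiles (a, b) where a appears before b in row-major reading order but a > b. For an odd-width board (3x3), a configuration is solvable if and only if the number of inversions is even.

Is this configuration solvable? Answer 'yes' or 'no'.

Answer: no

Derivation:
Inversions (pairs i<j in row-major order where tile[i] > tile[j] > 0): 17
17 is odd, so the puzzle is not solvable.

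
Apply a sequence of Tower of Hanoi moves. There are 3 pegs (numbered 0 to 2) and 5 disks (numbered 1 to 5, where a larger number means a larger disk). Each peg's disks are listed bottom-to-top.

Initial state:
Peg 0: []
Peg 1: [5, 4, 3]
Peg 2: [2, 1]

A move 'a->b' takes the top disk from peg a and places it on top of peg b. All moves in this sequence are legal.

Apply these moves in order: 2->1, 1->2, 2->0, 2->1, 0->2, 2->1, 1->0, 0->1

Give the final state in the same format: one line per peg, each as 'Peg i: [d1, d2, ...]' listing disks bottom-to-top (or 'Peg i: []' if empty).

Answer: Peg 0: []
Peg 1: [5, 4, 3, 2, 1]
Peg 2: []

Derivation:
After move 1 (2->1):
Peg 0: []
Peg 1: [5, 4, 3, 1]
Peg 2: [2]

After move 2 (1->2):
Peg 0: []
Peg 1: [5, 4, 3]
Peg 2: [2, 1]

After move 3 (2->0):
Peg 0: [1]
Peg 1: [5, 4, 3]
Peg 2: [2]

After move 4 (2->1):
Peg 0: [1]
Peg 1: [5, 4, 3, 2]
Peg 2: []

After move 5 (0->2):
Peg 0: []
Peg 1: [5, 4, 3, 2]
Peg 2: [1]

After move 6 (2->1):
Peg 0: []
Peg 1: [5, 4, 3, 2, 1]
Peg 2: []

After move 7 (1->0):
Peg 0: [1]
Peg 1: [5, 4, 3, 2]
Peg 2: []

After move 8 (0->1):
Peg 0: []
Peg 1: [5, 4, 3, 2, 1]
Peg 2: []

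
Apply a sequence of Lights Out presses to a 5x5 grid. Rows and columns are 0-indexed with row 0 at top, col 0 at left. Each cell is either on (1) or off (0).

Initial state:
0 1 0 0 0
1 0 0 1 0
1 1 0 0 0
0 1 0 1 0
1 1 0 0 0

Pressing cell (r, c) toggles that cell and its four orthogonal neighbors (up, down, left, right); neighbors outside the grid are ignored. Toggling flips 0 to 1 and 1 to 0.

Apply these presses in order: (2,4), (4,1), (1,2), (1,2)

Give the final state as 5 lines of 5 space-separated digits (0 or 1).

Answer: 0 1 0 0 0
1 0 0 1 1
1 1 0 1 1
0 0 0 1 1
0 0 1 0 0

Derivation:
After press 1 at (2,4):
0 1 0 0 0
1 0 0 1 1
1 1 0 1 1
0 1 0 1 1
1 1 0 0 0

After press 2 at (4,1):
0 1 0 0 0
1 0 0 1 1
1 1 0 1 1
0 0 0 1 1
0 0 1 0 0

After press 3 at (1,2):
0 1 1 0 0
1 1 1 0 1
1 1 1 1 1
0 0 0 1 1
0 0 1 0 0

After press 4 at (1,2):
0 1 0 0 0
1 0 0 1 1
1 1 0 1 1
0 0 0 1 1
0 0 1 0 0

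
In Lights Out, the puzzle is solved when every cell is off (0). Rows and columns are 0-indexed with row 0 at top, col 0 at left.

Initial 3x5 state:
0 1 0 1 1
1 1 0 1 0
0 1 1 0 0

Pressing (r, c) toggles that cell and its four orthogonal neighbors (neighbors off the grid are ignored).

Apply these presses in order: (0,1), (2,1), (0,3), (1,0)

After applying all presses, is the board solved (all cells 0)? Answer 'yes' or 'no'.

After press 1 at (0,1):
1 0 1 1 1
1 0 0 1 0
0 1 1 0 0

After press 2 at (2,1):
1 0 1 1 1
1 1 0 1 0
1 0 0 0 0

After press 3 at (0,3):
1 0 0 0 0
1 1 0 0 0
1 0 0 0 0

After press 4 at (1,0):
0 0 0 0 0
0 0 0 0 0
0 0 0 0 0

Lights still on: 0

Answer: yes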